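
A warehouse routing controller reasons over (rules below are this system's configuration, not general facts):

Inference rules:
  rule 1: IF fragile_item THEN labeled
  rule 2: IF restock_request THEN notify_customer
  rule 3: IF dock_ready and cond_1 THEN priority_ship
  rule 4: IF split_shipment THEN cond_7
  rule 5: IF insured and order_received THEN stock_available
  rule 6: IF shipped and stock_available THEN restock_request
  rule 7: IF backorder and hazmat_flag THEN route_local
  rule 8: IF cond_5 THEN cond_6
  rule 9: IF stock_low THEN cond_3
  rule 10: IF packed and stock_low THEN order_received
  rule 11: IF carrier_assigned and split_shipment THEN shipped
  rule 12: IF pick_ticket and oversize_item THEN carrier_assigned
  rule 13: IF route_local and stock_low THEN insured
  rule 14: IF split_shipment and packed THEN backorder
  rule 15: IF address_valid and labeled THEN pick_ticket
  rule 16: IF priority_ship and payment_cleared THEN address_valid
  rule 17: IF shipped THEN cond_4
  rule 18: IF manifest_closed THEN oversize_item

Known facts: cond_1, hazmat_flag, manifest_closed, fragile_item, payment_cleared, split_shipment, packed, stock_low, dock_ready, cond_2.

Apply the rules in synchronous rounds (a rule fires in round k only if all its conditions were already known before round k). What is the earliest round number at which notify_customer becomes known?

7

Round 1 — rule 1, rule 3, rule 4, rule 9, rule 10, rule 14, rule 18, derive labeled, priority_ship, cond_7, cond_3, order_received, backorder, oversize_item.
Round 2 — rule 7, rule 16, derive route_local, address_valid.
Round 3 — rule 13, rule 15, derive insured, pick_ticket.
Round 4 — rule 5, rule 12, derive stock_available, carrier_assigned.
Round 5 — rule 11, derive shipped.
Round 6 — rule 6, rule 17, derive restock_request, cond_4.
Round 7 — rule 2, derive notify_customer.
notify_customer first appears in round 7.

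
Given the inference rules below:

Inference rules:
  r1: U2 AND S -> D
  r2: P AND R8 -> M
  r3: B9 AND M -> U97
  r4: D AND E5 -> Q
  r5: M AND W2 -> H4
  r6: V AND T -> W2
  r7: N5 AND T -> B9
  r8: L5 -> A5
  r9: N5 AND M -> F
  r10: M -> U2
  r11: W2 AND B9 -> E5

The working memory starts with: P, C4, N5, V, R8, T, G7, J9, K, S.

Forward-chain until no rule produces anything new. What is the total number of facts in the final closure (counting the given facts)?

20

Round 1 — r2, r6, r7, derive M, W2, B9.
Round 2 — r3, r5, r9, r10, r11, derive U97, H4, F, U2, E5.
Round 3 — r1, derive D.
Round 4 — r4, derive Q.
Closure: {B9, C4, D, E5, F, G7, H4, J9, K, M, N5, P, Q, R8, S, T, U2, U97, V, W2} — 20 facts.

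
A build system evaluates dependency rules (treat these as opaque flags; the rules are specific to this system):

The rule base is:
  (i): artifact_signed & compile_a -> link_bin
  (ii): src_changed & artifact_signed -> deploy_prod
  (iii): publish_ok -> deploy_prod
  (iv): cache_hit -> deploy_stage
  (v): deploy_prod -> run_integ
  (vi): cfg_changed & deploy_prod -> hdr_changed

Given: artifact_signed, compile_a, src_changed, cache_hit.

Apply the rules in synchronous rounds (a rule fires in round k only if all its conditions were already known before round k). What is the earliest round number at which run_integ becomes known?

Round 1: (i) [artifact_signed & compile_a -> link_bin]; (ii) [src_changed & artifact_signed -> deploy_prod]; (iv) [cache_hit -> deploy_stage]. Adds link_bin, deploy_prod, deploy_stage.
Round 2: (v) [deploy_prod -> run_integ]. Adds run_integ.
run_integ first appears in round 2.

2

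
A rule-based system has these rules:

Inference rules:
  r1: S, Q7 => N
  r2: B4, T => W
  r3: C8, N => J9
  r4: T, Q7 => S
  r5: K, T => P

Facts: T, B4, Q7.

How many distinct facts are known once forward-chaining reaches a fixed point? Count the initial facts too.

6

[1] r2 [B4, T => W]; r4 [T, Q7 => S]. ⇒ new: W, S.
[2] r1 [S, Q7 => N]. ⇒ new: N.
Closure: {B4, N, Q7, S, T, W} — 6 facts.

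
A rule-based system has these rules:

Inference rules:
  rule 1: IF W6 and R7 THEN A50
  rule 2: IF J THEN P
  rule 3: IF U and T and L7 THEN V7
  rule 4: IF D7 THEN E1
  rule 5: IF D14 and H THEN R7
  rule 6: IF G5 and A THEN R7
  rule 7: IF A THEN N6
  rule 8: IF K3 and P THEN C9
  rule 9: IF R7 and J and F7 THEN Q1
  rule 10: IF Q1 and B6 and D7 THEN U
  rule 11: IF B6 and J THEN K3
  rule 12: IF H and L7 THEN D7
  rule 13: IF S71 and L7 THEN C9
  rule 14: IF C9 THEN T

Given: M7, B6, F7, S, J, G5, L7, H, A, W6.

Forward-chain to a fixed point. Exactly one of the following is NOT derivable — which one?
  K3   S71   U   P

S71

Round 1: rule 2 [IF J THEN P]; rule 6 [IF G5 and A THEN R7]; rule 7 [IF A THEN N6]; rule 11 [IF B6 and J THEN K3]; rule 12 [IF H and L7 THEN D7]. New: P, R7, N6, K3, D7.
Round 2: rule 1 [IF W6 and R7 THEN A50]; rule 4 [IF D7 THEN E1]; rule 8 [IF K3 and P THEN C9]; rule 9 [IF R7 and J and F7 THEN Q1]. New: A50, E1, C9, Q1.
Round 3: rule 10 [IF Q1 and B6 and D7 THEN U]; rule 14 [IF C9 THEN T]. New: U, T.
Round 4: rule 3 [IF U and T and L7 THEN V7]. New: V7.
Derived: K3 (round 1), U (round 3), P (round 1). S71 never appears in any round.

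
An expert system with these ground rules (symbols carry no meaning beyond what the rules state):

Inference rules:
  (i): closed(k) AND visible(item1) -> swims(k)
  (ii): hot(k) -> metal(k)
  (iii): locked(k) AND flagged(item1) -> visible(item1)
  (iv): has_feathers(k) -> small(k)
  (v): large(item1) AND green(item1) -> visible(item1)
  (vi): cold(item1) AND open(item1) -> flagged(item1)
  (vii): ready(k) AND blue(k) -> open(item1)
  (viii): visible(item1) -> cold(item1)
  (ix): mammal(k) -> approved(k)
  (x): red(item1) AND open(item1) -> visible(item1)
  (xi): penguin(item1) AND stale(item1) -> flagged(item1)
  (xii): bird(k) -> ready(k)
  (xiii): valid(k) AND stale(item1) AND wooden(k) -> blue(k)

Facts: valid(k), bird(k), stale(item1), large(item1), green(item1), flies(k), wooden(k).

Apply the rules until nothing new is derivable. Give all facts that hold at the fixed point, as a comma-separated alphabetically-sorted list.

bird(k), blue(k), cold(item1), flagged(item1), flies(k), green(item1), large(item1), open(item1), ready(k), stale(item1), valid(k), visible(item1), wooden(k)

Round 1: (v) [large(item1) AND green(item1) -> visible(item1)]; (xii) [bird(k) -> ready(k)]; (xiii) [valid(k) AND stale(item1) AND wooden(k) -> blue(k)]. New: visible(item1), ready(k), blue(k).
Round 2: (vii) [ready(k) AND blue(k) -> open(item1)]; (viii) [visible(item1) -> cold(item1)]. New: open(item1), cold(item1).
Round 3: (vi) [cold(item1) AND open(item1) -> flagged(item1)]. New: flagged(item1).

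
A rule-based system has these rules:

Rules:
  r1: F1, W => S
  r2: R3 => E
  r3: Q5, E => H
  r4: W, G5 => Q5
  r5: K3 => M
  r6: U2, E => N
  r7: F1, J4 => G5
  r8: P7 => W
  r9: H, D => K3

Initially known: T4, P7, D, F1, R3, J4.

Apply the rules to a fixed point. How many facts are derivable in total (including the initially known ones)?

Round 1 — r2, r7, r8, derive E, G5, W.
Round 2 — r1, r4, derive S, Q5.
Round 3 — r3, derive H.
Round 4 — r9, derive K3.
Round 5 — r5, derive M.
Closure: {D, E, F1, G5, H, J4, K3, M, P7, Q5, R3, S, T4, W} — 14 facts.

14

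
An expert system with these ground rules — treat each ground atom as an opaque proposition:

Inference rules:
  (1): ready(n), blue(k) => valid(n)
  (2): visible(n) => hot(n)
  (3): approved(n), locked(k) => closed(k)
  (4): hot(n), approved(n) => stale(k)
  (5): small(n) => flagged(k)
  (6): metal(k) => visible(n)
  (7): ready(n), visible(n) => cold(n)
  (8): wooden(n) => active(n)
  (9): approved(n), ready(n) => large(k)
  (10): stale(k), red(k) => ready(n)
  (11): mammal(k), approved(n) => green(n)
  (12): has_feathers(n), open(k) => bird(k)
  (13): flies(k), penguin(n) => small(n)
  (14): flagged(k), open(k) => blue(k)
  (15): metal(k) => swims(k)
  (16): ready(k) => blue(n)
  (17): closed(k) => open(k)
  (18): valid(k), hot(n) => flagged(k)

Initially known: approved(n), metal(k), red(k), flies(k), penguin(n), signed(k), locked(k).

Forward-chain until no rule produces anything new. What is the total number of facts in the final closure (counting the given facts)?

Round 1: (3) [approved(n), locked(k) => closed(k)]; (6) [metal(k) => visible(n)]; (13) [flies(k), penguin(n) => small(n)]; (15) [metal(k) => swims(k)]. Adds closed(k), visible(n), small(n), swims(k).
Round 2: (2) [visible(n) => hot(n)]; (5) [small(n) => flagged(k)]; (17) [closed(k) => open(k)]. Adds hot(n), flagged(k), open(k).
Round 3: (4) [hot(n), approved(n) => stale(k)]; (14) [flagged(k), open(k) => blue(k)]. Adds stale(k), blue(k).
Round 4: (10) [stale(k), red(k) => ready(n)]. Adds ready(n).
Round 5: (1) [ready(n), blue(k) => valid(n)]; (7) [ready(n), visible(n) => cold(n)]; (9) [approved(n), ready(n) => large(k)]. Adds valid(n), cold(n), large(k).
Closure: {approved(n), blue(k), closed(k), cold(n), flagged(k), flies(k), hot(n), large(k), locked(k), metal(k), open(k), penguin(n), ready(n), red(k), signed(k), small(n), stale(k), swims(k), valid(n), visible(n)} — 20 facts.

20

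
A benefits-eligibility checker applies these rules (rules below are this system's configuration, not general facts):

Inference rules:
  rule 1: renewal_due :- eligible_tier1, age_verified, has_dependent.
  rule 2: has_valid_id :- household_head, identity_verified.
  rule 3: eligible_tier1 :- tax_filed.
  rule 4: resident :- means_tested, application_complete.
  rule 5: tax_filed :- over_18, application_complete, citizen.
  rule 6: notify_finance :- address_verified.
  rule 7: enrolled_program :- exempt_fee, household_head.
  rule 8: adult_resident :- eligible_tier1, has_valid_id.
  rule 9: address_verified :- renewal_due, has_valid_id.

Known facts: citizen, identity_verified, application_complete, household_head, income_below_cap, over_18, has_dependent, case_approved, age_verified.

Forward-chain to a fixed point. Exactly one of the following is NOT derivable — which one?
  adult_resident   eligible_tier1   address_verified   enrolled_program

Round 1: rule 2 [has_valid_id :- household_head, identity_verified.]; rule 5 [tax_filed :- over_18, application_complete, citizen.]. New: has_valid_id, tax_filed.
Round 2: rule 3 [eligible_tier1 :- tax_filed.]. New: eligible_tier1.
Round 3: rule 1 [renewal_due :- eligible_tier1, age_verified, has_dependent.]; rule 8 [adult_resident :- eligible_tier1, has_valid_id.]. New: renewal_due, adult_resident.
Round 4: rule 9 [address_verified :- renewal_due, has_valid_id.]. New: address_verified.
Round 5: rule 6 [notify_finance :- address_verified.]. New: notify_finance.
Derived: eligible_tier1 (round 2), address_verified (round 4), adult_resident (round 3). enrolled_program never appears in any round.

enrolled_program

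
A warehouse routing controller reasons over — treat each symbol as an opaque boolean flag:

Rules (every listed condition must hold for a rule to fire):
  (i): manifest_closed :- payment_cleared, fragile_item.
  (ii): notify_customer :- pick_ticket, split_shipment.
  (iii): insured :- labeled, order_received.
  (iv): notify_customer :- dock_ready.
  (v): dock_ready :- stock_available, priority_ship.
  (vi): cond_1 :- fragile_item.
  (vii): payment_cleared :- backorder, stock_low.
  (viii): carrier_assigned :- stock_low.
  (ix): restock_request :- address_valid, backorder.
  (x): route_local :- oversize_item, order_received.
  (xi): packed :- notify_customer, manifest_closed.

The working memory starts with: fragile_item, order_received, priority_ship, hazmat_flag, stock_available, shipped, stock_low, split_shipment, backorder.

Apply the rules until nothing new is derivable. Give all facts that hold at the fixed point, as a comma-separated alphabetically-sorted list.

Round 1: (v) [dock_ready :- stock_available, priority_ship.]; (vi) [cond_1 :- fragile_item.]; (vii) [payment_cleared :- backorder, stock_low.]; (viii) [carrier_assigned :- stock_low.]. New: dock_ready, cond_1, payment_cleared, carrier_assigned.
Round 2: (i) [manifest_closed :- payment_cleared, fragile_item.]; (iv) [notify_customer :- dock_ready.]. New: manifest_closed, notify_customer.
Round 3: (xi) [packed :- notify_customer, manifest_closed.]. New: packed.

backorder, carrier_assigned, cond_1, dock_ready, fragile_item, hazmat_flag, manifest_closed, notify_customer, order_received, packed, payment_cleared, priority_ship, shipped, split_shipment, stock_available, stock_low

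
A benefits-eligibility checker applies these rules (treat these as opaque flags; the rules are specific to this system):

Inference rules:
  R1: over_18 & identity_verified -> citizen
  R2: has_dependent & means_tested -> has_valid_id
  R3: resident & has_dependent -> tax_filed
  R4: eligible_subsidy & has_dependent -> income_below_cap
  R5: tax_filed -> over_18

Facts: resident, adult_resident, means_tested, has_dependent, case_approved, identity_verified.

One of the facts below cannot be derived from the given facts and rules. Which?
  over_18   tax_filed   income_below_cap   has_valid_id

[1] R2 [has_dependent & means_tested -> has_valid_id]; R3 [resident & has_dependent -> tax_filed]. ⇒ new: has_valid_id, tax_filed.
[2] R5 [tax_filed -> over_18]. ⇒ new: over_18.
[3] R1 [over_18 & identity_verified -> citizen]. ⇒ new: citizen.
Derived: has_valid_id (round 1), tax_filed (round 1), over_18 (round 2). income_below_cap never appears in any round.

income_below_cap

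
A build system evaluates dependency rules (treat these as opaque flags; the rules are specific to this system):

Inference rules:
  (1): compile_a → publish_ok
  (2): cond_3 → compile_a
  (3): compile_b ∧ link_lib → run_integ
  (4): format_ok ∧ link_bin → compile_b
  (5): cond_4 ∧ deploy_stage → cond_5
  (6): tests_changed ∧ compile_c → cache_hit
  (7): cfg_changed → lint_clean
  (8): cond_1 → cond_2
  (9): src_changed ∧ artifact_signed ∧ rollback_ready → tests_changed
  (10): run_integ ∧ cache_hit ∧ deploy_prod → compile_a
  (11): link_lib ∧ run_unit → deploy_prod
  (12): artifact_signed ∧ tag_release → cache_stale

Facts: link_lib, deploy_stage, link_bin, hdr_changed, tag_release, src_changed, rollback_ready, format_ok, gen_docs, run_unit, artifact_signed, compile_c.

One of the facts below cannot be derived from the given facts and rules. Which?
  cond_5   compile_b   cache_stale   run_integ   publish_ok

Round 1 — (4), (9), (11), (12), derive compile_b, tests_changed, deploy_prod, cache_stale.
Round 2 — (3), (6), derive run_integ, cache_hit.
Round 3 — (10), derive compile_a.
Round 4 — (1), derive publish_ok.
Derived: publish_ok (round 4), compile_b (round 1), run_integ (round 2), cache_stale (round 1). cond_5 never appears in any round.

cond_5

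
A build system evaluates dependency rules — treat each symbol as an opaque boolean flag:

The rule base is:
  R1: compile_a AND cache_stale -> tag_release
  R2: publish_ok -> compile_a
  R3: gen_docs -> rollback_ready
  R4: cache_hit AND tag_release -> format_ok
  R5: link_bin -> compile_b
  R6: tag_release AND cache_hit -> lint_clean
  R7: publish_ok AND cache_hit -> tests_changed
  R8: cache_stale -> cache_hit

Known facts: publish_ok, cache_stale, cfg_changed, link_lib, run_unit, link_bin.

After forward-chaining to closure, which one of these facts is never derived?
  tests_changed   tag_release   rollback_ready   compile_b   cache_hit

[1] R2 [publish_ok -> compile_a]; R5 [link_bin -> compile_b]; R8 [cache_stale -> cache_hit]. ⇒ new: compile_a, compile_b, cache_hit.
[2] R1 [compile_a AND cache_stale -> tag_release]; R7 [publish_ok AND cache_hit -> tests_changed]. ⇒ new: tag_release, tests_changed.
[3] R4 [cache_hit AND tag_release -> format_ok]; R6 [tag_release AND cache_hit -> lint_clean]. ⇒ new: format_ok, lint_clean.
Derived: compile_b (round 1), tests_changed (round 2), cache_hit (round 1), tag_release (round 2). rollback_ready never appears in any round.

rollback_ready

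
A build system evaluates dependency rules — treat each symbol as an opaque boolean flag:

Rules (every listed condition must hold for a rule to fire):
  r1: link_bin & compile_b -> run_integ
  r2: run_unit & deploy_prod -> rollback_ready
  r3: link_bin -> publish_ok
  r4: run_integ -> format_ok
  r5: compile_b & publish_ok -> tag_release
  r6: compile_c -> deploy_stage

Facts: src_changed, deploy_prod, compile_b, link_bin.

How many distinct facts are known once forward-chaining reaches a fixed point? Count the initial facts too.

8

Round 1 fires r1, r3, giving run_integ, publish_ok.
Round 2 fires r4, r5, giving format_ok, tag_release.
Closure: {compile_b, deploy_prod, format_ok, link_bin, publish_ok, run_integ, src_changed, tag_release} — 8 facts.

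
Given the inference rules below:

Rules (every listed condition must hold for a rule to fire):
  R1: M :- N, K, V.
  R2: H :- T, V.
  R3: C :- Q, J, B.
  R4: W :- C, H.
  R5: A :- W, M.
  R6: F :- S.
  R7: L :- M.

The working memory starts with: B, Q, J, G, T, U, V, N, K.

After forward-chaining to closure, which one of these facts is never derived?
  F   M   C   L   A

Round 1: R1 [M :- N, K, V.]; R2 [H :- T, V.]; R3 [C :- Q, J, B.]. New: M, H, C.
Round 2: R4 [W :- C, H.]; R7 [L :- M.]. New: W, L.
Round 3: R5 [A :- W, M.]. New: A.
Derived: C (round 1), L (round 2), M (round 1), A (round 3). F never appears in any round.

F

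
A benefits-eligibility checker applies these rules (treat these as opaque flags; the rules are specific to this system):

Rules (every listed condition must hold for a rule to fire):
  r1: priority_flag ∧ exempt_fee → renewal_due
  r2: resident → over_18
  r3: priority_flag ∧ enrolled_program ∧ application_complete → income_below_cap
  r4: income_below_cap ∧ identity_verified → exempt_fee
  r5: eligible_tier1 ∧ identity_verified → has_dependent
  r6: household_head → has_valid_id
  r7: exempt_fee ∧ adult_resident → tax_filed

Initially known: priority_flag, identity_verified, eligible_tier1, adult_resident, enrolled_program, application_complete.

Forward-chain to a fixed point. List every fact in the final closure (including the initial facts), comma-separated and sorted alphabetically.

adult_resident, application_complete, eligible_tier1, enrolled_program, exempt_fee, has_dependent, identity_verified, income_below_cap, priority_flag, renewal_due, tax_filed

Round 1: r3 [priority_flag ∧ enrolled_program ∧ application_complete → income_below_cap]; r5 [eligible_tier1 ∧ identity_verified → has_dependent]. Adds income_below_cap, has_dependent.
Round 2: r4 [income_below_cap ∧ identity_verified → exempt_fee]. Adds exempt_fee.
Round 3: r1 [priority_flag ∧ exempt_fee → renewal_due]; r7 [exempt_fee ∧ adult_resident → tax_filed]. Adds renewal_due, tax_filed.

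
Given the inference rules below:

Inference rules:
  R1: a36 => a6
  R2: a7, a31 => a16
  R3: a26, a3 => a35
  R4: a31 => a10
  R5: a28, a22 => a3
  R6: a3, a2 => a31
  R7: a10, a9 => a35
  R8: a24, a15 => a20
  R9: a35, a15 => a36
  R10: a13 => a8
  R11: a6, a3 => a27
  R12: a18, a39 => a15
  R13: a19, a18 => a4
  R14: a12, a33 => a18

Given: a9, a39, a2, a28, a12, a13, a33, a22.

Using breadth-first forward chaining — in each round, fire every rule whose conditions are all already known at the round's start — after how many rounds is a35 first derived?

Round 1 fires R5, R10, R14, giving a3, a8, a18.
Round 2 fires R6, R12, giving a31, a15.
Round 3 fires R4, giving a10.
Round 4 fires R7, giving a35.
a35 first appears in round 4.

4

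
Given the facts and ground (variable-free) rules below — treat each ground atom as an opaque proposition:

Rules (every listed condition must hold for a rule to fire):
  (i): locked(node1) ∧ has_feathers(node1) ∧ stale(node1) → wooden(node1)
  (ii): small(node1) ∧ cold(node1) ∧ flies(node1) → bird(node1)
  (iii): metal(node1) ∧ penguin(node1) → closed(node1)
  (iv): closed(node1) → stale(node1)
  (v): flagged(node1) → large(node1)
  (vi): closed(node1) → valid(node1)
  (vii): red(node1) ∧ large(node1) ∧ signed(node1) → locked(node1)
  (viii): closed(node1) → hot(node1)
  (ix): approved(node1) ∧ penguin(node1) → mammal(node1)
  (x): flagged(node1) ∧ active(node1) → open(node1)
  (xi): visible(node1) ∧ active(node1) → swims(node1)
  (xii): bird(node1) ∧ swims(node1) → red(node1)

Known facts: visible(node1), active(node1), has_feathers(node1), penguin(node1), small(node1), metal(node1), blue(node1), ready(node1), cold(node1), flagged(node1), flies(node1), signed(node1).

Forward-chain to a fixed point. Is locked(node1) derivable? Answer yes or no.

yes

Round 1: (ii) [small(node1) ∧ cold(node1) ∧ flies(node1) → bird(node1)]; (iii) [metal(node1) ∧ penguin(node1) → closed(node1)]; (v) [flagged(node1) → large(node1)]; (x) [flagged(node1) ∧ active(node1) → open(node1)]; (xi) [visible(node1) ∧ active(node1) → swims(node1)]. Adds bird(node1), closed(node1), large(node1), open(node1), swims(node1).
Round 2: (iv) [closed(node1) → stale(node1)]; (vi) [closed(node1) → valid(node1)]; (viii) [closed(node1) → hot(node1)]; (xii) [bird(node1) ∧ swims(node1) → red(node1)]. Adds stale(node1), valid(node1), hot(node1), red(node1).
Round 3: (vii) [red(node1) ∧ large(node1) ∧ signed(node1) → locked(node1)]. Adds locked(node1).
Round 4: (i) [locked(node1) ∧ has_feathers(node1) ∧ stale(node1) → wooden(node1)]. Adds wooden(node1).
locked(node1) appears in round 3, so it is derivable.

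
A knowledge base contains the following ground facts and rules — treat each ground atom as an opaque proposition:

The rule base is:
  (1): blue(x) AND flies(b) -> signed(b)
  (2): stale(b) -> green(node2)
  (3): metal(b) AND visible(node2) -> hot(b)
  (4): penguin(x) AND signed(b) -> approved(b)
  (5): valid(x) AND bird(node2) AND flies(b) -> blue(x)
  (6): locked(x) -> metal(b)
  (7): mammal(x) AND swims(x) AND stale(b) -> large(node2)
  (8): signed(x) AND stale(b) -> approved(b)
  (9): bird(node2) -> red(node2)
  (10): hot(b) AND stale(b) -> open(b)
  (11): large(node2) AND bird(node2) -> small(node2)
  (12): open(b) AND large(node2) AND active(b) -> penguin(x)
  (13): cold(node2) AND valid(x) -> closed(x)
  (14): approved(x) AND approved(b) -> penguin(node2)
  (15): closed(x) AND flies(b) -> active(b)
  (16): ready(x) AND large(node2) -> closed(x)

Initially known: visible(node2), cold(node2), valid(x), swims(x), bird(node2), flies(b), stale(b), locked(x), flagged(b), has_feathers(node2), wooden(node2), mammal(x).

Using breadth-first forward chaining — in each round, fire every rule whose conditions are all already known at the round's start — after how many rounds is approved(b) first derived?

5

Round 1 — (2), (5), (6), (7), (9), (13), derive green(node2), blue(x), metal(b), large(node2), red(node2), closed(x).
Round 2 — (1), (3), (11), (15), derive signed(b), hot(b), small(node2), active(b).
Round 3 — (10), derive open(b).
Round 4 — (12), derive penguin(x).
Round 5 — (4), derive approved(b).
approved(b) first appears in round 5.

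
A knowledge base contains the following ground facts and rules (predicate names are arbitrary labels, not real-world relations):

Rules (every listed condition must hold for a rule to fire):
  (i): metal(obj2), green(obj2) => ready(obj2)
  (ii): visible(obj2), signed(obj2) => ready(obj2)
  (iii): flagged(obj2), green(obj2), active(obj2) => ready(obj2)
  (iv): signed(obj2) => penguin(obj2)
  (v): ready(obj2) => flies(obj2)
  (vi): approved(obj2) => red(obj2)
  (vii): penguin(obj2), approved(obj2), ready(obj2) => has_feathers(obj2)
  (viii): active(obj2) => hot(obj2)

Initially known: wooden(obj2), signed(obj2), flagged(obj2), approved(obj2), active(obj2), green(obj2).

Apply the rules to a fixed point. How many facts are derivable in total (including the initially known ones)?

12

Round 1 fires (iii), (iv), (vi), (viii), giving ready(obj2), penguin(obj2), red(obj2), hot(obj2).
Round 2 fires (v), (vii), giving flies(obj2), has_feathers(obj2).
Closure: {active(obj2), approved(obj2), flagged(obj2), flies(obj2), green(obj2), has_feathers(obj2), hot(obj2), penguin(obj2), ready(obj2), red(obj2), signed(obj2), wooden(obj2)} — 12 facts.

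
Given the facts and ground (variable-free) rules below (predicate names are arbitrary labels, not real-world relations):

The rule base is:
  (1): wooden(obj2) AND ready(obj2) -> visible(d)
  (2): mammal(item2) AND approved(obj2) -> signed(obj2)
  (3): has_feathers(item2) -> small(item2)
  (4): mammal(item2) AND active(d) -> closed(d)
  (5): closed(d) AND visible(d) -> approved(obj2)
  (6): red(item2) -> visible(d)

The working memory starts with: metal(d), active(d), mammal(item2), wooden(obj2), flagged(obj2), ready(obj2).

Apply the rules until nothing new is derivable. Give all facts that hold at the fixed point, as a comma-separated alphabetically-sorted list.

active(d), approved(obj2), closed(d), flagged(obj2), mammal(item2), metal(d), ready(obj2), signed(obj2), visible(d), wooden(obj2)

Round 1: (1) [wooden(obj2) AND ready(obj2) -> visible(d)]; (4) [mammal(item2) AND active(d) -> closed(d)]. New: visible(d), closed(d).
Round 2: (5) [closed(d) AND visible(d) -> approved(obj2)]. New: approved(obj2).
Round 3: (2) [mammal(item2) AND approved(obj2) -> signed(obj2)]. New: signed(obj2).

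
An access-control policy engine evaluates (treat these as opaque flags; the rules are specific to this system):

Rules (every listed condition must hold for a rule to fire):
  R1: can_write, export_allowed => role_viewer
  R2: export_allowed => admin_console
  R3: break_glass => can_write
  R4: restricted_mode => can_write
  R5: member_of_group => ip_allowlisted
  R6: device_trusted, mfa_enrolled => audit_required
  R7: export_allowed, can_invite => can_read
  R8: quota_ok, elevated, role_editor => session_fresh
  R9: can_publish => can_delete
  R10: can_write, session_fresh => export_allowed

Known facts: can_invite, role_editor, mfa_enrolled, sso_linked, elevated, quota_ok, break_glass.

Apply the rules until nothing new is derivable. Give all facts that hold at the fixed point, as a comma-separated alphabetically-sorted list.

Round 1 fires R3, R8, giving can_write, session_fresh.
Round 2 fires R10, giving export_allowed.
Round 3 fires R1, R2, R7, giving role_viewer, admin_console, can_read.

admin_console, break_glass, can_invite, can_read, can_write, elevated, export_allowed, mfa_enrolled, quota_ok, role_editor, role_viewer, session_fresh, sso_linked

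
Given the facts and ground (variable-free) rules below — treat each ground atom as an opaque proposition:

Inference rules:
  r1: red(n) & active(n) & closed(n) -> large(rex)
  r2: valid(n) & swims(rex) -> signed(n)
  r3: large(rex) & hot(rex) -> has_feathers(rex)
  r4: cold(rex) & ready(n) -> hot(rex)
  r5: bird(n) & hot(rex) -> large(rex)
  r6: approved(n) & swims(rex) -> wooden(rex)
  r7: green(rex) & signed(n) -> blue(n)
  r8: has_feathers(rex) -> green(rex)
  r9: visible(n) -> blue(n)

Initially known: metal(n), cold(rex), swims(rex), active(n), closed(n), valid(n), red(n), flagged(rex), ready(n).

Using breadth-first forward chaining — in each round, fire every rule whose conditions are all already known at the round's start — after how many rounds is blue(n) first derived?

4

Round 1: r1 [red(n) & active(n) & closed(n) -> large(rex)]; r2 [valid(n) & swims(rex) -> signed(n)]; r4 [cold(rex) & ready(n) -> hot(rex)]. Adds large(rex), signed(n), hot(rex).
Round 2: r3 [large(rex) & hot(rex) -> has_feathers(rex)]. Adds has_feathers(rex).
Round 3: r8 [has_feathers(rex) -> green(rex)]. Adds green(rex).
Round 4: r7 [green(rex) & signed(n) -> blue(n)]. Adds blue(n).
blue(n) first appears in round 4.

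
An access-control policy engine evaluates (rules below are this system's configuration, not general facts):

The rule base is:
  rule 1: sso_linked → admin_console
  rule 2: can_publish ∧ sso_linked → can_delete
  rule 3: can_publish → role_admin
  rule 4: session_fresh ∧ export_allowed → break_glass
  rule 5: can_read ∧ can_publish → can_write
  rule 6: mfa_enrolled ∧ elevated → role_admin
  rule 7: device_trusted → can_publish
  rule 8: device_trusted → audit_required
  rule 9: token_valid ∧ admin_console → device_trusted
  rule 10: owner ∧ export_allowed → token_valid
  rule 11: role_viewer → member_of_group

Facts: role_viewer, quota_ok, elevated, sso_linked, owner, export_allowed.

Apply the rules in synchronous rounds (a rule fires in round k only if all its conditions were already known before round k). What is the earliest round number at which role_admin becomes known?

Round 1 fires rule 1, rule 10, rule 11, giving admin_console, token_valid, member_of_group.
Round 2 fires rule 9, giving device_trusted.
Round 3 fires rule 7, rule 8, giving can_publish, audit_required.
Round 4 fires rule 2, rule 3, giving can_delete, role_admin.
role_admin first appears in round 4.

4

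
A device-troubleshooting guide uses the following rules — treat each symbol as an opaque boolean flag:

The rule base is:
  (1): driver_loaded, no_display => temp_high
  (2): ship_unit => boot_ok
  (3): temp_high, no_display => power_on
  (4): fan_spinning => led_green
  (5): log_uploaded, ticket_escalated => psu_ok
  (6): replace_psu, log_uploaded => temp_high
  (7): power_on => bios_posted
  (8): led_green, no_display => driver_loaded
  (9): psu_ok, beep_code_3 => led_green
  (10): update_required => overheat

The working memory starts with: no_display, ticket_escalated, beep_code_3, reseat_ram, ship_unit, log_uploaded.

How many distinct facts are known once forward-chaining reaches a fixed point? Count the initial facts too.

13

Round 1: (2) [ship_unit => boot_ok]; (5) [log_uploaded, ticket_escalated => psu_ok]. New: boot_ok, psu_ok.
Round 2: (9) [psu_ok, beep_code_3 => led_green]. New: led_green.
Round 3: (8) [led_green, no_display => driver_loaded]. New: driver_loaded.
Round 4: (1) [driver_loaded, no_display => temp_high]. New: temp_high.
Round 5: (3) [temp_high, no_display => power_on]. New: power_on.
Round 6: (7) [power_on => bios_posted]. New: bios_posted.
Closure: {beep_code_3, bios_posted, boot_ok, driver_loaded, led_green, log_uploaded, no_display, power_on, psu_ok, reseat_ram, ship_unit, temp_high, ticket_escalated} — 13 facts.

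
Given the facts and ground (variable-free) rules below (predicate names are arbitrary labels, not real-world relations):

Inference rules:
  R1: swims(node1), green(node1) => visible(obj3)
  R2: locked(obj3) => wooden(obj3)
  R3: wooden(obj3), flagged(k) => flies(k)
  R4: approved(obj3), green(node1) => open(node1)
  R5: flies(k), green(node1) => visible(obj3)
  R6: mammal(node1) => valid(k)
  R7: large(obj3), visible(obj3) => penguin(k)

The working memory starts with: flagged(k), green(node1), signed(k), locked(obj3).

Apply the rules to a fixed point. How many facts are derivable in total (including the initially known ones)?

Round 1 — R2, derive wooden(obj3).
Round 2 — R3, derive flies(k).
Round 3 — R5, derive visible(obj3).
Closure: {flagged(k), flies(k), green(node1), locked(obj3), signed(k), visible(obj3), wooden(obj3)} — 7 facts.

7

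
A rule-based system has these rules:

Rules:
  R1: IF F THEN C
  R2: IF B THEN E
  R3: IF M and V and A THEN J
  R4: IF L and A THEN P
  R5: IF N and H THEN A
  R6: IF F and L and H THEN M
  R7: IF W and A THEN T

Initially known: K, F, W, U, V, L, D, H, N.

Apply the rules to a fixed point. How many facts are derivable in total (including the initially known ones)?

15

Round 1: R1 [IF F THEN C]; R5 [IF N and H THEN A]; R6 [IF F and L and H THEN M]. Adds C, A, M.
Round 2: R3 [IF M and V and A THEN J]; R4 [IF L and A THEN P]; R7 [IF W and A THEN T]. Adds J, P, T.
Closure: {A, C, D, F, H, J, K, L, M, N, P, T, U, V, W} — 15 facts.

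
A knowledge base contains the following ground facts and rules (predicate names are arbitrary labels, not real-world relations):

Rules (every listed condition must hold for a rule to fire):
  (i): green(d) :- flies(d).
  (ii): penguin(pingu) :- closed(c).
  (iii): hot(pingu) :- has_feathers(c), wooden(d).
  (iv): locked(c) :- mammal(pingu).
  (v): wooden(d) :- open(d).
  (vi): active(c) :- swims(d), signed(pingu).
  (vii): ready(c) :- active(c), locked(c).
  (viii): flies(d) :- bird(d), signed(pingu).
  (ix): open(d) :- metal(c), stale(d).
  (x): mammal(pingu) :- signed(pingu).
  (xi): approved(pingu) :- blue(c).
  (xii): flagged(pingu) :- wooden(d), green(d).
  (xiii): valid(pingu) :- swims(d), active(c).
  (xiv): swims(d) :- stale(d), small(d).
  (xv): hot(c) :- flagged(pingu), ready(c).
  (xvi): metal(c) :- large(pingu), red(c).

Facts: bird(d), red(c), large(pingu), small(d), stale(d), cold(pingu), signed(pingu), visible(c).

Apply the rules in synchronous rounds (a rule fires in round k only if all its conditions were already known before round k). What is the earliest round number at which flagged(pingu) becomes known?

4

Round 1 — (viii), (x), (xiv), (xvi), derive flies(d), mammal(pingu), swims(d), metal(c).
Round 2 — (i), (iv), (vi), (ix), derive green(d), locked(c), active(c), open(d).
Round 3 — (v), (vii), (xiii), derive wooden(d), ready(c), valid(pingu).
Round 4 — (xii), derive flagged(pingu).
flagged(pingu) first appears in round 4.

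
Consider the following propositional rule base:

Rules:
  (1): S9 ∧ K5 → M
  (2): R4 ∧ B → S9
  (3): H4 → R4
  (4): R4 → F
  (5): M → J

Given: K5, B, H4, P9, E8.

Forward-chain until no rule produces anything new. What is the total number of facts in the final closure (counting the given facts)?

10

Round 1: (3) [H4 → R4]. New: R4.
Round 2: (2) [R4 ∧ B → S9]; (4) [R4 → F]. New: S9, F.
Round 3: (1) [S9 ∧ K5 → M]. New: M.
Round 4: (5) [M → J]. New: J.
Closure: {B, E8, F, H4, J, K5, M, P9, R4, S9} — 10 facts.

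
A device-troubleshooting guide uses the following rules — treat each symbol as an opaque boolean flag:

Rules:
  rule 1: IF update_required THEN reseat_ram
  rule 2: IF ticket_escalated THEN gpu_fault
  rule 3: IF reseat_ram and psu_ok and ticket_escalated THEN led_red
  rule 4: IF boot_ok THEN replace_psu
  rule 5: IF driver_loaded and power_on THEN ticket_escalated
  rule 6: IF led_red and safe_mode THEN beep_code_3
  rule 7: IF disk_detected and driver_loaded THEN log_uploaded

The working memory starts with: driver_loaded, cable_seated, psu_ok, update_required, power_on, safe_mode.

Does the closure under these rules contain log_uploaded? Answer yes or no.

Round 1 — rule 1, rule 5, derive reseat_ram, ticket_escalated.
Round 2 — rule 2, rule 3, derive gpu_fault, led_red.
Round 3 — rule 6, derive beep_code_3.
Fixed point reached. log_uploaded is concluded only by rule 7; rule 7 needs disk_detected (never derived).

no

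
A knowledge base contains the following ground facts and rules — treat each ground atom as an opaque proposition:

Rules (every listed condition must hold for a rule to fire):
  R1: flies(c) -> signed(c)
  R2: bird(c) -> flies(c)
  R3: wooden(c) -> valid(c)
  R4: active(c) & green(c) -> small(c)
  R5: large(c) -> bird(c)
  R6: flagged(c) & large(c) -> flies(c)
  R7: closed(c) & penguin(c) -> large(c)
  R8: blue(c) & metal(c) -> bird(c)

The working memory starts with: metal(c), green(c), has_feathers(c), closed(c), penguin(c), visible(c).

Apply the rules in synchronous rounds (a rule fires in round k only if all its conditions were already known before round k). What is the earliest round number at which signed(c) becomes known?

4

Round 1 — R7, derive large(c).
Round 2 — R5, derive bird(c).
Round 3 — R2, derive flies(c).
Round 4 — R1, derive signed(c).
signed(c) first appears in round 4.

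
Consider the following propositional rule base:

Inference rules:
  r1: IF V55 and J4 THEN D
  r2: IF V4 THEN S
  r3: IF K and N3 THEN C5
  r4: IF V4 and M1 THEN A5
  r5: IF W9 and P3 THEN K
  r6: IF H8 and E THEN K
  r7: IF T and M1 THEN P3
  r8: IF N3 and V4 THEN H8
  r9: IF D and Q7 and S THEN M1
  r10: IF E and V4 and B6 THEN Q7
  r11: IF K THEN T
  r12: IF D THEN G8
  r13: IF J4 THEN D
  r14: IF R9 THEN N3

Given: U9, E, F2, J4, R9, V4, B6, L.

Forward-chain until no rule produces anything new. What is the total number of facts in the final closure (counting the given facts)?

Round 1 — r2, r10, r13, r14, derive S, Q7, D, N3.
Round 2 — r8, r9, r12, derive H8, M1, G8.
Round 3 — r4, r6, derive A5, K.
Round 4 — r3, r11, derive C5, T.
Round 5 — r7, derive P3.
Closure: {A5, B6, C5, D, E, F2, G8, H8, J4, K, L, M1, N3, P3, Q7, R9, S, T, U9, V4} — 20 facts.

20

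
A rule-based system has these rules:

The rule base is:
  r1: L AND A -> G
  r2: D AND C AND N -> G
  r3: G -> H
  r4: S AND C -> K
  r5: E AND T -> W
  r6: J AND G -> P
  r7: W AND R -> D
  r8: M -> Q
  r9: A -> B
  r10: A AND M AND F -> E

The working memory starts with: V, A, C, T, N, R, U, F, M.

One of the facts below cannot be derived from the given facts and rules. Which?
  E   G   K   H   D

K

[1] r8 [M -> Q]; r9 [A -> B]; r10 [A AND M AND F -> E]. ⇒ new: Q, B, E.
[2] r5 [E AND T -> W]. ⇒ new: W.
[3] r7 [W AND R -> D]. ⇒ new: D.
[4] r2 [D AND C AND N -> G]. ⇒ new: G.
[5] r3 [G -> H]. ⇒ new: H.
Derived: E (round 1), H (round 5), G (round 4), D (round 3). K never appears in any round.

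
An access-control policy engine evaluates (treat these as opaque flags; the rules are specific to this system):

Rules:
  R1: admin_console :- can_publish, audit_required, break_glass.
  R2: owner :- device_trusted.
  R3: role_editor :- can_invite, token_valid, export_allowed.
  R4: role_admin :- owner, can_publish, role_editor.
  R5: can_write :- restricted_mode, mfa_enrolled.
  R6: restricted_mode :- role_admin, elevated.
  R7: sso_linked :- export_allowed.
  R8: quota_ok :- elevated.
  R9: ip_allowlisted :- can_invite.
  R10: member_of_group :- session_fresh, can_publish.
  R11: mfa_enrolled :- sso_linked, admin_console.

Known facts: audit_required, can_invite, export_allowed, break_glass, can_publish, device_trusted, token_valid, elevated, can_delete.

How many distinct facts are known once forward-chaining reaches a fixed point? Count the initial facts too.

Round 1: R1 [admin_console :- can_publish, audit_required, break_glass.]; R2 [owner :- device_trusted.]; R3 [role_editor :- can_invite, token_valid, export_allowed.]; R7 [sso_linked :- export_allowed.]; R8 [quota_ok :- elevated.]; R9 [ip_allowlisted :- can_invite.]. Adds admin_console, owner, role_editor, sso_linked, quota_ok, ip_allowlisted.
Round 2: R4 [role_admin :- owner, can_publish, role_editor.]; R11 [mfa_enrolled :- sso_linked, admin_console.]. Adds role_admin, mfa_enrolled.
Round 3: R6 [restricted_mode :- role_admin, elevated.]. Adds restricted_mode.
Round 4: R5 [can_write :- restricted_mode, mfa_enrolled.]. Adds can_write.
Closure: {admin_console, audit_required, break_glass, can_delete, can_invite, can_publish, can_write, device_trusted, elevated, export_allowed, ip_allowlisted, mfa_enrolled, owner, quota_ok, restricted_mode, role_admin, role_editor, sso_linked, token_valid} — 19 facts.

19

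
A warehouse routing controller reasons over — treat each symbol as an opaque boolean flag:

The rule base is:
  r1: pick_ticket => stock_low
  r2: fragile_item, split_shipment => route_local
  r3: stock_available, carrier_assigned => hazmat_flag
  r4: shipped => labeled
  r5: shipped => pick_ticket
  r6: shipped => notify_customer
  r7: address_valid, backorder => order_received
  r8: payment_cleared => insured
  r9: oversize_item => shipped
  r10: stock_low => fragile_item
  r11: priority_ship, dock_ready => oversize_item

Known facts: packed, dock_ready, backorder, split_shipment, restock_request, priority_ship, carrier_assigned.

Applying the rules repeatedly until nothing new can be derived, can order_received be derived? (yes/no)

no

Round 1: r11 [priority_ship, dock_ready => oversize_item]. Adds oversize_item.
Round 2: r9 [oversize_item => shipped]. Adds shipped.
Round 3: r4 [shipped => labeled]; r5 [shipped => pick_ticket]; r6 [shipped => notify_customer]. Adds labeled, pick_ticket, notify_customer.
Round 4: r1 [pick_ticket => stock_low]. Adds stock_low.
Round 5: r10 [stock_low => fragile_item]. Adds fragile_item.
Round 6: r2 [fragile_item, split_shipment => route_local]. Adds route_local.
Fixed point reached. order_received is concluded only by r7; r7 needs address_valid (never derived).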